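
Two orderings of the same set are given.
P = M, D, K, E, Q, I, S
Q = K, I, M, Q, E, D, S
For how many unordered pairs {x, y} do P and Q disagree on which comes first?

9 disagreeing pairs

Assign each item its position (1..7) in the first ordering, then rewrite the second ordering as that position sequence:
positions: M→1, D→2, K→3, E→4, Q→5, I→6, S→7
second ordering as positions: [3, 6, 1, 5, 4, 2, 7]
Discordant pairs = inversions in this position sequence.
3: 1, 2 → 2
6: 1, 5, 4, 2 → 4
1: 0
5: 4, 2 → 2
4: 2 → 1
2: 0
7: 0
Total: 2 + 4 + 0 + 2 + 1 + 0 + 0 = 9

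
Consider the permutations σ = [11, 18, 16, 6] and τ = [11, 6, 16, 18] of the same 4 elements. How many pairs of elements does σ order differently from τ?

Assign each item its position (1..4) in the first ordering, then rewrite the second ordering as that position sequence:
positions: 11→1, 18→2, 16→3, 6→4
second ordering as positions: [1, 4, 3, 2]
Discordant pairs = inversions in this position sequence.
1: 0
4: 3, 2 → 2
3: 2 → 1
2: 0
Total: 0 + 2 + 1 + 0 = 3

3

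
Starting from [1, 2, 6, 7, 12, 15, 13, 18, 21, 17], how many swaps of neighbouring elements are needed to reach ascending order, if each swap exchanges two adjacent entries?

Each adjacent swap fixes exactly one inversion, so the minimum swap count equals the number of inversions.
Count inversions — for each element, later elements that are smaller:
1: none → 0
2: none → 0
6: none → 0
7: none → 0
12: none → 0
15: 13 → 1
13: none → 0
18: 17 → 1
21: 17 → 1
17: none → 0
Total inversions: 0 + 0 + 0 + 0 + 0 + 1 + 0 + 1 + 1 + 0 = 3

3 swaps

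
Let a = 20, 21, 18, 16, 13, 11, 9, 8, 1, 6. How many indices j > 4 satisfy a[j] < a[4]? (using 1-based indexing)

6 such elements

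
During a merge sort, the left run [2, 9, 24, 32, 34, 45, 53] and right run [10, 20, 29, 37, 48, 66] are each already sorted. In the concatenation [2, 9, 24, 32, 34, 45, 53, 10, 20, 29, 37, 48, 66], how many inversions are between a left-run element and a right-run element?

Take each right-half value and tally the left-half values above it:
r = 10: 24, 32, 34, 45, 53 → 5
r = 20: 24, 32, 34, 45, 53 → 5
r = 29: 32, 34, 45, 53 → 4
r = 37: 45, 53 → 2
r = 48: 53 → 1
r = 66: none → 0
Cross-inversions: 5 + 5 + 4 + 2 + 1 + 0 = 17

17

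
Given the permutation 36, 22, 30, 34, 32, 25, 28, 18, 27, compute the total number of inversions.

25 out-of-order pairs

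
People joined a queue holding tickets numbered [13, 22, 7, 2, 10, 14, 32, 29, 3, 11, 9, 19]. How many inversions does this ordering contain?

31 out-of-order pairs

Element-by-element contributions:
13: 6
22: 8
7: 2
2: 0
10: 2
14: 3
32: 5
29: 4
3: 0
11: 1
9: 0
19: 0
Sum: 6 + 8 + 2 + 0 + 2 + 3 + 5 + 4 + 0 + 1 + 0 + 0 = 31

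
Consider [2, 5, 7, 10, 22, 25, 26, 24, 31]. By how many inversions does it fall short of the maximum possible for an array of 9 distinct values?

Maximum inversions for 9 distinct elements is C(9, 2) = 9·8/2 = 36.
Current inversions — for each element, count later smaller elements:
2: 0
5: 0
7: 0
10: 0
22: 0
25: 1
26: 1
24: 0
31: 0
Current total: 0 + 0 + 0 + 0 + 0 + 1 + 1 + 0 + 0 = 2
Shortfall: 36 − 2 = 34

34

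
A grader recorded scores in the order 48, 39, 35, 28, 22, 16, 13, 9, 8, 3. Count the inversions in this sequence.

Inversions: 45

Count, for each position, how many later elements it exceeds:
48 → 39, 35, 28, 22, 16, 13, 9, 8, 3 → 9
39 → 35, 28, 22, 16, 13, 9, 8, 3 → 8
35 → 28, 22, 16, 13, 9, 8, 3 → 7
28 → 22, 16, 13, 9, 8, 3 → 6
22 → 16, 13, 9, 8, 3 → 5
16 → 13, 9, 8, 3 → 4
13 → 9, 8, 3 → 3
9 → 8, 3 → 2
8 → 3 → 1
3 → none → 0
Sum: 9 + 8 + 7 + 6 + 5 + 4 + 3 + 2 + 1 + 0 = 45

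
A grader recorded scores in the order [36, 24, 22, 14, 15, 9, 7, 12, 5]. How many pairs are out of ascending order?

33 out-of-order pairs

Element-by-element contributions:
36: 8
24: 7
22: 6
14: 4
15: 4
9: 2
7: 1
12: 1
5: 0
Sum: 8 + 7 + 6 + 4 + 4 + 2 + 1 + 1 + 0 = 33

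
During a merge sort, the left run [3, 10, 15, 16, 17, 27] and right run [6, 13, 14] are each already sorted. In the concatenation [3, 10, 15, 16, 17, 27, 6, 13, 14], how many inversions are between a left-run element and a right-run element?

13 split inversions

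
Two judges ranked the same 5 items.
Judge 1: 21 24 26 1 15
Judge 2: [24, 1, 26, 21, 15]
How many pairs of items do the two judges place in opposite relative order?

Assign each item its position (1..5) in the first ordering, then rewrite the second ordering as that position sequence:
positions: 21→1, 24→2, 26→3, 1→4, 15→5
second ordering as positions: [2, 4, 3, 1, 5]
Discordant pairs = inversions in this position sequence.
2: 1 → 1
4: 3, 1 → 2
3: 1 → 1
1: 0
5: 0
Total: 1 + 2 + 1 + 0 + 0 = 4

4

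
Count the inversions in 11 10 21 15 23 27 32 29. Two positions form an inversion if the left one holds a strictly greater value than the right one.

There are 3 out-of-order pairs.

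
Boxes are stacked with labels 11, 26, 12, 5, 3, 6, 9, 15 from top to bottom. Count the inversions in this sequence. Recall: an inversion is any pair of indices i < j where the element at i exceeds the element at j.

Element-by-element contributions:
11 → 5, 3, 6, 9 → 4
26 → 12, 5, 3, 6, 9, 15 → 6
12 → 5, 3, 6, 9 → 4
5 → 3 → 1
3 → none → 0
6 → none → 0
9 → none → 0
15 → none → 0
Sum: 4 + 6 + 4 + 1 + 0 + 0 + 0 + 0 = 15

15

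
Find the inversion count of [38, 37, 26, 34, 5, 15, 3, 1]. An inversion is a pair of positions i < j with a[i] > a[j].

Sweep left to right; for each value list the smaller values that follow it:
38 → 37, 26, 34, 5, 15, 3, 1 → 7
37 → 26, 34, 5, 15, 3, 1 → 6
26 → 5, 15, 3, 1 → 4
34 → 5, 15, 3, 1 → 4
5 → 3, 1 → 2
15 → 3, 1 → 2
3 → 1 → 1
1 → none → 0
Sum: 7 + 6 + 4 + 4 + 2 + 2 + 1 + 0 = 26

26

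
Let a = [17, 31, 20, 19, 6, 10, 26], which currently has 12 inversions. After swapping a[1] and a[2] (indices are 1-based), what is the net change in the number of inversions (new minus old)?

Positions 1 and 2 hold 17 and 31; after swapping, the array is [31, 17, 20, 19, 6, 10, 26].
For each element, count later entries that are smaller:
31 → 17, 20, 19, 6, 10, 26 → 6
17 → 6, 10 → 2
20 → 19, 6, 10 → 3
19 → 6, 10 → 2
6 → none → 0
10 → none → 0
26 → none → 0
Sum: 6 + 2 + 3 + 2 + 0 + 0 + 0 = 13
Change: 13 − 12 = +1

+1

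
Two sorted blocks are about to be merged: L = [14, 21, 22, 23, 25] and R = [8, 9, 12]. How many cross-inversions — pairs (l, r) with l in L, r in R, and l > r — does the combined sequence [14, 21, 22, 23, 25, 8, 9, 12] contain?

15

For each element r of the right run, count left-run elements greater than r:
r = 8: 14, 21, 22, 23, 25 → 5
r = 9: 14, 21, 22, 23, 25 → 5
r = 12: 14, 21, 22, 23, 25 → 5
Cross-inversions: 5 + 5 + 5 = 15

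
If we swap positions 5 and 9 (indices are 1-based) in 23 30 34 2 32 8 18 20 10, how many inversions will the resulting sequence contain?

17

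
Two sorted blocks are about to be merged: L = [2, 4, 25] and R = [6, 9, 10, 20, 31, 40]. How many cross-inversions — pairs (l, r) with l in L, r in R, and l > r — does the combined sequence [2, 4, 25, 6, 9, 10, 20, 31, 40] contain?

Count, for every r in R, how many entries of L exceed r:
r = 6: 25 → 1
r = 9: 25 → 1
r = 10: 25 → 1
r = 20: 25 → 1
r = 31: none → 0
r = 40: none → 0
Cross-inversions: 1 + 1 + 1 + 1 + 0 + 0 = 4

4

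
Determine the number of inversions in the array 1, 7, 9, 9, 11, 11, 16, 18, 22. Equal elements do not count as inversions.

Count, for each position, how many later elements it exceeds:
1: 0
7: 0
9: 0
9: 0
11: 0
11: 0
16: 0
18: 0
22: 0
Sum: 0 + 0 + 0 + 0 + 0 + 0 + 0 + 0 + 0 = 0

Inversions: 0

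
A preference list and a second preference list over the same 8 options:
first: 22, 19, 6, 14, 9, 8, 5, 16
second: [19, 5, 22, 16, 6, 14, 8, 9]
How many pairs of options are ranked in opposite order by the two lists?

Assign each item its position (1..8) in the first ordering, then rewrite the second ordering as that position sequence:
positions: 22→1, 19→2, 6→3, 14→4, 9→5, 8→6, 5→7, 16→8
second ordering as positions: [2, 7, 1, 8, 3, 4, 6, 5]
Discordant pairs = inversions in this position sequence.
2: 1 → 1
7: 1, 3, 4, 6, 5 → 5
1: 0
8: 3, 4, 6, 5 → 4
3: 0
4: 0
6: 5 → 1
5: 0
Total: 1 + 5 + 0 + 4 + 0 + 0 + 1 + 0 = 11

There are 11 pairs.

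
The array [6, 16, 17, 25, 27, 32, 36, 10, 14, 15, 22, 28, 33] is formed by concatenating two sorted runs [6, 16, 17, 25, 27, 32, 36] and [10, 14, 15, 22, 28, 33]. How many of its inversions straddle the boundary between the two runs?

Split inversions: 25

Take each right-half value and tally the left-half values above it:
r = 10: 16, 17, 25, 27, 32, 36 → 6
r = 14: 16, 17, 25, 27, 32, 36 → 6
r = 15: 16, 17, 25, 27, 32, 36 → 6
r = 22: 25, 27, 32, 36 → 4
r = 28: 32, 36 → 2
r = 33: 36 → 1
Cross-inversions: 6 + 6 + 6 + 4 + 2 + 1 = 25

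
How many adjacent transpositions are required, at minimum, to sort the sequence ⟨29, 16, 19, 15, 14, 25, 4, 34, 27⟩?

Each adjacent swap fixes exactly one inversion, so the minimum swap count equals the number of inversions.
Count inversions — for each element, later elements that are smaller:
29: 16, 19, 15, 14, 25, 4, 27 → 7
16: 15, 14, 4 → 3
19: 15, 14, 4 → 3
15: 14, 4 → 2
14: 4 → 1
25: 4 → 1
4: none → 0
34: 27 → 1
27: none → 0
Total inversions: 7 + 3 + 3 + 2 + 1 + 1 + 0 + 1 + 0 = 18

Adjacent swaps: 18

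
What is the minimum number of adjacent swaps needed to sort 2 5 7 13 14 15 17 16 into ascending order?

There is 1 adjacent swap.

The minimum number of adjacent swaps to sort an array equals its inversion count, since every such swap removes exactly one inversion.
Count inversions — for each element, later elements that are smaller:
2: none → 0
5: none → 0
7: none → 0
13: none → 0
14: none → 0
15: none → 0
17: 16 → 1
16: none → 0
Total inversions: 0 + 0 + 0 + 0 + 0 + 0 + 1 + 0 = 1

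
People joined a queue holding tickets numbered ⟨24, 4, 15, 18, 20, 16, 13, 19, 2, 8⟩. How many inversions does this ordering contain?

29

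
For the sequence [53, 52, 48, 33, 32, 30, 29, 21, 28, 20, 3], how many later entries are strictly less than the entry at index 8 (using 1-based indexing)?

2 such elements

The element at index 8 is 21.
Elements after it: 28, 20, 3
Those smaller than 21: 20, 3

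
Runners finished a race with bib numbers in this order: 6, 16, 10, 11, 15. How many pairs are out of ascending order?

Listing every pair i<j with a[i]>a[j] (using 1-based positions):
(2,3): 16 > 10
(2,4): 16 > 11
(2,5): 16 > 15
That's 3 pairs.

3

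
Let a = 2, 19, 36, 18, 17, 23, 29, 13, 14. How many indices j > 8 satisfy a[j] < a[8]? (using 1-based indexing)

The element at index 8 is 13.
Elements after it: 14
None of them are smaller than 13.

0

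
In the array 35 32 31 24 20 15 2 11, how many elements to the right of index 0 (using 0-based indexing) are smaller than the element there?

7

The element at index 0 is 35.
Elements after it: 32, 31, 24, 20, 15, 2, 11
Those smaller than 35: 32, 31, 24, 20, 15, 2, 11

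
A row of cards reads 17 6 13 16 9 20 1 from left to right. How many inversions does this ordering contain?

12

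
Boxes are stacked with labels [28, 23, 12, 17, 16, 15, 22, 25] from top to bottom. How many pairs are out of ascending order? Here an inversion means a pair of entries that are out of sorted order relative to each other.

Element-by-element contributions:
28 → 23, 12, 17, 16, 15, 22, 25 → 7
23 → 12, 17, 16, 15, 22 → 5
12 → none → 0
17 → 16, 15 → 2
16 → 15 → 1
15 → none → 0
22 → none → 0
25 → none → 0
Sum: 7 + 5 + 0 + 2 + 1 + 0 + 0 + 0 = 15

15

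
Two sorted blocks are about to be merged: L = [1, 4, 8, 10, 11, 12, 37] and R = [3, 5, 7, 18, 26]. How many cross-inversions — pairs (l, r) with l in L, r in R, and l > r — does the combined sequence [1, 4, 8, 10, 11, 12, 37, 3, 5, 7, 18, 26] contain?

18

For each element r of the right run, count left-run elements greater than r:
r = 3: 4, 8, 10, 11, 12, 37 → 6
r = 5: 8, 10, 11, 12, 37 → 5
r = 7: 8, 10, 11, 12, 37 → 5
r = 18: 37 → 1
r = 26: 37 → 1
Cross-inversions: 6 + 5 + 5 + 1 + 1 = 18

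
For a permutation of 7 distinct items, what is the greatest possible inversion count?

A reversed (strictly descending) arrangement makes every pair an inversion, giving C(7, 2) inversions.
C(7, 2) = 7·6/2 = 21

21 inversions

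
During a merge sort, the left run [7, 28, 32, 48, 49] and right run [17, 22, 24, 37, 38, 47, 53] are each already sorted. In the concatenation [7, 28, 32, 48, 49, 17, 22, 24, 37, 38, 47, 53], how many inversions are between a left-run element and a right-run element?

Split inversions: 18

For each element r of the right run, count left-run elements greater than r:
r = 17: 28, 32, 48, 49 → 4
r = 22: 28, 32, 48, 49 → 4
r = 24: 28, 32, 48, 49 → 4
r = 37: 48, 49 → 2
r = 38: 48, 49 → 2
r = 47: 48, 49 → 2
r = 53: none → 0
Cross-inversions: 4 + 4 + 4 + 2 + 2 + 2 + 0 = 18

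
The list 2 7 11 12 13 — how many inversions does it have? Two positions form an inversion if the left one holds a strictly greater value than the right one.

Inversion pairs (indices are 0-based):
(none)
That's 0 pairs.

0 out-of-order pairs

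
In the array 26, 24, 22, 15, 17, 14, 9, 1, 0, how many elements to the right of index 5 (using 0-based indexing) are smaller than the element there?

The element at index 5 is 14.
Elements after it: 9, 1, 0
Those smaller than 14: 9, 1, 0

3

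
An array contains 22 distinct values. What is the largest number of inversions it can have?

231

The maximum occurs when the array is in strictly decreasing order: every one of the C(22, 2) pairs is inverted.
C(22, 2) = 22·21/2 = 231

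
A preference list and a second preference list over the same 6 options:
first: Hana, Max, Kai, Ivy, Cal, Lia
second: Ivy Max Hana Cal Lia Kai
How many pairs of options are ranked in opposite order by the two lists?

Assign each item its position (1..6) in the first ordering, then rewrite the second ordering as that position sequence:
positions: Hana→1, Max→2, Kai→3, Ivy→4, Cal→5, Lia→6
second ordering as positions: [4, 2, 1, 5, 6, 3]
Discordant pairs = inversions in this position sequence.
4: 2, 1, 3 → 3
2: 1 → 1
1: 0
5: 3 → 1
6: 3 → 1
3: 0
Total: 3 + 1 + 0 + 1 + 1 + 0 = 6

6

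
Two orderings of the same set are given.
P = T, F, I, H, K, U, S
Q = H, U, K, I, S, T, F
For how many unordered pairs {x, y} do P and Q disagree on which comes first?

Assign each item its position (1..7) in the first ordering, then rewrite the second ordering as that position sequence:
positions: T→1, F→2, I→3, H→4, K→5, U→6, S→7
second ordering as positions: [4, 6, 5, 3, 7, 1, 2]
Discordant pairs = inversions in this position sequence.
4: 3, 1, 2 → 3
6: 5, 3, 1, 2 → 4
5: 3, 1, 2 → 3
3: 1, 2 → 2
7: 1, 2 → 2
1: 0
2: 0
Total: 3 + 4 + 3 + 2 + 2 + 0 + 0 = 14

14 disagreeing pairs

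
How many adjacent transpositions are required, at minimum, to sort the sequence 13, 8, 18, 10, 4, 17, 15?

Swaps: 10

Each adjacent swap fixes exactly one inversion, so the minimum swap count equals the number of inversions.
Count inversions — for each element, later elements that are smaller:
13: 8, 10, 4 → 3
8: 4 → 1
18: 10, 4, 17, 15 → 4
10: 4 → 1
4: none → 0
17: 15 → 1
15: none → 0
Total inversions: 3 + 1 + 4 + 1 + 0 + 1 + 0 = 10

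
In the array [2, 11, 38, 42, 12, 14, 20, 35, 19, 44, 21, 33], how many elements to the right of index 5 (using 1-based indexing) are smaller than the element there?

0

The element at index 5 is 12.
Elements after it: 14, 20, 35, 19, 44, 21, 33
None of them are smaller than 12.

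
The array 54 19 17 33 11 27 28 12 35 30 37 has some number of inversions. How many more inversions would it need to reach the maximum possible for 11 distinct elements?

32 inversions short

Maximum inversions for 11 distinct elements is C(11, 2) = 11·10/2 = 55.
Current inversions — for each element, count later smaller elements:
54: 10
19: 3
17: 2
33: 5
11: 0
27: 1
28: 1
12: 0
35: 1
30: 0
37: 0
Current total: 10 + 3 + 2 + 5 + 0 + 1 + 1 + 0 + 1 + 0 + 0 = 23
Shortfall: 55 − 23 = 32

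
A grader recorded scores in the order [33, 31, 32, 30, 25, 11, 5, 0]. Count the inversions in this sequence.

Element-by-element contributions:
33: 7
31: 5
32: 5
30: 4
25: 3
11: 2
5: 1
0: 0
Sum: 7 + 5 + 5 + 4 + 3 + 2 + 1 + 0 = 27

27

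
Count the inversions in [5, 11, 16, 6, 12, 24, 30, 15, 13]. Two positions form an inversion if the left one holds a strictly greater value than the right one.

Count, for each position, how many later elements it exceeds:
5 → none → 0
11 → 6 → 1
16 → 6, 12, 15, 13 → 4
6 → none → 0
12 → none → 0
24 → 15, 13 → 2
30 → 15, 13 → 2
15 → 13 → 1
13 → none → 0
Sum: 0 + 1 + 4 + 0 + 0 + 2 + 2 + 1 + 0 = 10

10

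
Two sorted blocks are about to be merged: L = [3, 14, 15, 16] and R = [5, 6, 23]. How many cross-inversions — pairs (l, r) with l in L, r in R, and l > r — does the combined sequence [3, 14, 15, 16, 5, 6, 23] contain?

Take each right-half value and tally the left-half values above it:
r = 5: 14, 15, 16 → 3
r = 6: 14, 15, 16 → 3
r = 23: none → 0
Cross-inversions: 3 + 3 + 0 = 6

6 split inversions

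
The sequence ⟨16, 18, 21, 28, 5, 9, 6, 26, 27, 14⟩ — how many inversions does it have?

Inversions: 21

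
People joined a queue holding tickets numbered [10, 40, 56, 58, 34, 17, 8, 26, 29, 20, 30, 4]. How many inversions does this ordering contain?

Sweep left to right; for each value list the smaller values that follow it:
10 → 8, 4 → 2
40 → 34, 17, 8, 26, 29, 20, 30, 4 → 8
56 → 34, 17, 8, 26, 29, 20, 30, 4 → 8
58 → 34, 17, 8, 26, 29, 20, 30, 4 → 8
34 → 17, 8, 26, 29, 20, 30, 4 → 7
17 → 8, 4 → 2
8 → 4 → 1
26 → 20, 4 → 2
29 → 20, 4 → 2
20 → 4 → 1
30 → 4 → 1
4 → none → 0
Sum: 2 + 8 + 8 + 8 + 7 + 2 + 1 + 2 + 2 + 1 + 1 + 0 = 42

42 out-of-order pairs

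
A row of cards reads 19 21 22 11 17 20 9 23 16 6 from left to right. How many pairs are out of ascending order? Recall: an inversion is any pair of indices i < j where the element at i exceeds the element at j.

29

Element-by-element contributions:
19 → 11, 17, 9, 16, 6 → 5
21 → 11, 17, 20, 9, 16, 6 → 6
22 → 11, 17, 20, 9, 16, 6 → 6
11 → 9, 6 → 2
17 → 9, 16, 6 → 3
20 → 9, 16, 6 → 3
9 → 6 → 1
23 → 16, 6 → 2
16 → 6 → 1
6 → none → 0
Sum: 5 + 6 + 6 + 2 + 3 + 3 + 1 + 2 + 1 + 0 = 29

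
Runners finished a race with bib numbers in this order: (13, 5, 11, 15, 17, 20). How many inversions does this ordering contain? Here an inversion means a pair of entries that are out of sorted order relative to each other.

There are 2 inversions.

For each element, count later entries that are smaller:
13 → 5, 11 → 2
5 → none → 0
11 → none → 0
15 → none → 0
17 → none → 0
20 → none → 0
Sum: 2 + 0 + 0 + 0 + 0 + 0 = 2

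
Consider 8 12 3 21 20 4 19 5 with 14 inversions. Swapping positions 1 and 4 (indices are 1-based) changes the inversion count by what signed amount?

+3

Positions 1 and 4 hold 8 and 21; after swapping, the array is [21, 12, 3, 8, 20, 4, 19, 5].
Element-by-element contributions:
21 → 12, 3, 8, 20, 4, 19, 5 → 7
12 → 3, 8, 4, 5 → 4
3 → none → 0
8 → 4, 5 → 2
20 → 4, 19, 5 → 3
4 → none → 0
19 → 5 → 1
5 → none → 0
Sum: 7 + 4 + 0 + 2 + 3 + 0 + 1 + 0 = 17
Change: 17 − 14 = +3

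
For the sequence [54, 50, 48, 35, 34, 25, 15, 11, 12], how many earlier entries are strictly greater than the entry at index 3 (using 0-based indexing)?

The element at index 3 is 35.
Elements before it: 54, 50, 48
Those larger than 35: 54, 50, 48

3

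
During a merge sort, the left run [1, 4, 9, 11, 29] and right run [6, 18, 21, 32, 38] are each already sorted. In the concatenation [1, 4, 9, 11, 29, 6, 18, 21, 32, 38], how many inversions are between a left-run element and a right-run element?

Take each right-half value and tally the left-half values above it:
r = 6: 9, 11, 29 → 3
r = 18: 29 → 1
r = 21: 29 → 1
r = 32: none → 0
r = 38: none → 0
Cross-inversions: 3 + 1 + 1 + 0 + 0 = 5

5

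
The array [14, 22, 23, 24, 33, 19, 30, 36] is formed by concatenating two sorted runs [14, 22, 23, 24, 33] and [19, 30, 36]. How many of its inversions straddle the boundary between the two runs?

5

Count, for every r in R, how many entries of L exceed r:
r = 19: 22, 23, 24, 33 → 4
r = 30: 33 → 1
r = 36: none → 0
Cross-inversions: 4 + 1 + 0 = 5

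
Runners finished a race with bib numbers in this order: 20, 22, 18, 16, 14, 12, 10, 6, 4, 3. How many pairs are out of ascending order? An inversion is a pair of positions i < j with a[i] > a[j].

44 out-of-order pairs

For each element, count later entries that are smaller:
20: 8
22: 8
18: 7
16: 6
14: 5
12: 4
10: 3
6: 2
4: 1
3: 0
Sum: 8 + 8 + 7 + 6 + 5 + 4 + 3 + 2 + 1 + 0 = 44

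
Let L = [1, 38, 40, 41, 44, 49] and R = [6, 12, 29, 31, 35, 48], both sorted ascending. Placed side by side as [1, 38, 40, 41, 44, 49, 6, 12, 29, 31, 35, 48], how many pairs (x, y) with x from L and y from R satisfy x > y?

Split inversions: 26

Count, for every r in R, how many entries of L exceed r:
r = 6: 38, 40, 41, 44, 49 → 5
r = 12: 38, 40, 41, 44, 49 → 5
r = 29: 38, 40, 41, 44, 49 → 5
r = 31: 38, 40, 41, 44, 49 → 5
r = 35: 38, 40, 41, 44, 49 → 5
r = 48: 49 → 1
Cross-inversions: 5 + 5 + 5 + 5 + 5 + 1 = 26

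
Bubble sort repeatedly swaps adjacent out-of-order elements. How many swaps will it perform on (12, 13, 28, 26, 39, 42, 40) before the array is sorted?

Swaps: 2

The minimum number of adjacent swaps to sort an array equals its inversion count, since every such swap removes exactly one inversion.
Count inversions — for each element, later elements that are smaller:
12: none → 0
13: none → 0
28: 26 → 1
26: none → 0
39: none → 0
42: 40 → 1
40: none → 0
Total inversions: 0 + 0 + 1 + 0 + 0 + 1 + 0 = 2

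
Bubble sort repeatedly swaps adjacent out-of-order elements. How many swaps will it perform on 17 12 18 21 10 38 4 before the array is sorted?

There are 11 swaps.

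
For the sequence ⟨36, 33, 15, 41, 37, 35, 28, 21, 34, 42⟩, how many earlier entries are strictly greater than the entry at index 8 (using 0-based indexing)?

4

The element at index 8 is 34.
Elements before it: 36, 33, 15, 41, 37, 35, 28, 21
Those larger than 34: 36, 41, 37, 35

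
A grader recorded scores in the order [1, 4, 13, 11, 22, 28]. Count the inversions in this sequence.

Sweep left to right; for each value list the smaller values that follow it:
1 → none → 0
4 → none → 0
13 → 11 → 1
11 → none → 0
22 → none → 0
28 → none → 0
Sum: 0 + 0 + 1 + 0 + 0 + 0 = 1

1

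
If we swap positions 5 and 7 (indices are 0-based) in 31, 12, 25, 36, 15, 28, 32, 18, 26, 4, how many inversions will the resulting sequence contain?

25

Positions 5 and 7 hold 28 and 18; after swapping, the array is [31, 12, 25, 36, 15, 18, 32, 28, 26, 4].
Count, for each position, how many later elements it exceeds:
31 → 12, 25, 15, 18, 28, 26, 4 → 7
12 → 4 → 1
25 → 15, 18, 4 → 3
36 → 15, 18, 32, 28, 26, 4 → 6
15 → 4 → 1
18 → 4 → 1
32 → 28, 26, 4 → 3
28 → 26, 4 → 2
26 → 4 → 1
4 → none → 0
Sum: 7 + 1 + 3 + 6 + 1 + 1 + 3 + 2 + 1 + 0 = 25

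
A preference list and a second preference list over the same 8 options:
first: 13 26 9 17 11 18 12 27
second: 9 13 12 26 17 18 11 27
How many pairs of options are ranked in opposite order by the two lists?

7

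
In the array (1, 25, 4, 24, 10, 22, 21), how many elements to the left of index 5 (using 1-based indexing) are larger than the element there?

2

The element at index 5 is 10.
Elements before it: 1, 25, 4, 24
Those larger than 10: 25, 24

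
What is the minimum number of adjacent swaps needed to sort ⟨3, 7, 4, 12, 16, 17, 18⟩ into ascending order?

Swaps: 1

Minimum adjacent swaps = number of inversions (each swap of adjacent out-of-order elements removes one inversion and no swap can remove more).
Count inversions — for each element, later elements that are smaller:
3: none → 0
7: 4 → 1
4: none → 0
12: none → 0
16: none → 0
17: none → 0
18: none → 0
Total inversions: 0 + 1 + 0 + 0 + 0 + 0 + 0 = 1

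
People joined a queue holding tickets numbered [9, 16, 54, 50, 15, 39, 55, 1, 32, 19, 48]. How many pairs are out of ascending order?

25 inversions

Count, for each position, how many later elements it exceeds:
9: 1
16: 2
54: 7
50: 6
15: 1
39: 3
55: 4
1: 0
32: 1
19: 0
48: 0
Sum: 1 + 2 + 7 + 6 + 1 + 3 + 4 + 0 + 1 + 0 + 0 = 25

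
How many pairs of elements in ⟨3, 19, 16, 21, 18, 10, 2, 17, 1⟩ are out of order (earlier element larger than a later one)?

Element-by-element contributions:
3 → 2, 1 → 2
19 → 16, 18, 10, 2, 17, 1 → 6
16 → 10, 2, 1 → 3
21 → 18, 10, 2, 17, 1 → 5
18 → 10, 2, 17, 1 → 4
10 → 2, 1 → 2
2 → 1 → 1
17 → 1 → 1
1 → none → 0
Sum: 2 + 6 + 3 + 5 + 4 + 2 + 1 + 1 + 0 = 24

24 inversions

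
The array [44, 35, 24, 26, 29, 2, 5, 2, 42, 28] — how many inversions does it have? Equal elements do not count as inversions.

28

Sweep left to right; for each value list the smaller values that follow it:
44 → 35, 24, 26, 29, 2, 5, 2, 42, 28 → 9
35 → 24, 26, 29, 2, 5, 2, 28 → 7
24 → 2, 5, 2 → 3
26 → 2, 5, 2 → 3
29 → 2, 5, 2, 28 → 4
2 → none → 0
5 → 2 → 1
2 → none → 0
42 → 28 → 1
28 → none → 0
Sum: 9 + 7 + 3 + 3 + 4 + 0 + 1 + 0 + 1 + 0 = 28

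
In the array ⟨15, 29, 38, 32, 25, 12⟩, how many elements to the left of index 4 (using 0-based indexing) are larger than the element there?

3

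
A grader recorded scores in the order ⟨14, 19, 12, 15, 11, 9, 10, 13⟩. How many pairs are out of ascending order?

Element-by-element contributions:
14 → 12, 11, 9, 10, 13 → 5
19 → 12, 15, 11, 9, 10, 13 → 6
12 → 11, 9, 10 → 3
15 → 11, 9, 10, 13 → 4
11 → 9, 10 → 2
9 → none → 0
10 → none → 0
13 → none → 0
Sum: 5 + 6 + 3 + 4 + 2 + 0 + 0 + 0 = 20

20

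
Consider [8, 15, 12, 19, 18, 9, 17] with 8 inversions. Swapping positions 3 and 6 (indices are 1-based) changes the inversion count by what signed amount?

Positions 3 and 6 hold 12 and 9; after swapping, the array is [8, 15, 9, 19, 18, 12, 17].
Element-by-element contributions:
8 → none → 0
15 → 9, 12 → 2
9 → none → 0
19 → 18, 12, 17 → 3
18 → 12, 17 → 2
12 → none → 0
17 → none → 0
Sum: 0 + 2 + 0 + 3 + 2 + 0 + 0 = 7
Change: 7 − 8 = -1

-1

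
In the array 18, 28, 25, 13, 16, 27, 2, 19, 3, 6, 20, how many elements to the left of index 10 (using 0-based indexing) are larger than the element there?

The element at index 10 is 20.
Elements before it: 18, 28, 25, 13, 16, 27, 2, 19, 3, 6
Those larger than 20: 28, 25, 27

3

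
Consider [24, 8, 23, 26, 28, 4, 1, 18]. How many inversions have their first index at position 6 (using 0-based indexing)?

0 such elements

The element at index 6 is 1.
Elements after it: 18
None of them are smaller than 1.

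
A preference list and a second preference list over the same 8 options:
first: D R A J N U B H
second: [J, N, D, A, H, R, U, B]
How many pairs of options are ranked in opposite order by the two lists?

10 pairs

Assign each item its position (1..8) in the first ordering, then rewrite the second ordering as that position sequence:
positions: D→1, R→2, A→3, J→4, N→5, U→6, B→7, H→8
second ordering as positions: [4, 5, 1, 3, 8, 2, 6, 7]
Discordant pairs = inversions in this position sequence.
4: 1, 3, 2 → 3
5: 1, 3, 2 → 3
1: 0
3: 2 → 1
8: 2, 6, 7 → 3
2: 0
6: 0
7: 0
Total: 3 + 3 + 0 + 1 + 3 + 0 + 0 + 0 = 10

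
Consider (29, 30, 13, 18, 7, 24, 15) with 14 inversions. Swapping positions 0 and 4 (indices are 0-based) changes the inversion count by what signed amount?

Positions 0 and 4 hold 29 and 7; after swapping, the array is [7, 30, 13, 18, 29, 24, 15].
For each element, count later entries that are smaller:
7: 0
30: 5
13: 0
18: 1
29: 2
24: 1
15: 0
Sum: 0 + 5 + 0 + 1 + 2 + 1 + 0 = 9
Change: 9 − 14 = -5

-5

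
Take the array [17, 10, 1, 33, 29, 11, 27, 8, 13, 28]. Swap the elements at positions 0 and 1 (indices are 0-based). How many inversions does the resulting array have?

20 inversions

Positions 0 and 1 hold 17 and 10; after swapping, the array is [10, 17, 1, 33, 29, 11, 27, 8, 13, 28].
Count, for each position, how many later elements it exceeds:
10 → 1, 8 → 2
17 → 1, 11, 8, 13 → 4
1 → none → 0
33 → 29, 11, 27, 8, 13, 28 → 6
29 → 11, 27, 8, 13, 28 → 5
11 → 8 → 1
27 → 8, 13 → 2
8 → none → 0
13 → none → 0
28 → none → 0
Sum: 2 + 4 + 0 + 6 + 5 + 1 + 2 + 0 + 0 + 0 = 20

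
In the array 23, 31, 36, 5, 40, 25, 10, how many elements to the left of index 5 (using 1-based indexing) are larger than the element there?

0 such elements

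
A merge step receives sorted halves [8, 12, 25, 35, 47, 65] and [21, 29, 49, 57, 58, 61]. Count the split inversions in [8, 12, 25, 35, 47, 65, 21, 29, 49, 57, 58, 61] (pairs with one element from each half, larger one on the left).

11

For each element r of the right run, count left-run elements greater than r:
r = 21: 25, 35, 47, 65 → 4
r = 29: 35, 47, 65 → 3
r = 49: 65 → 1
r = 57: 65 → 1
r = 58: 65 → 1
r = 61: 65 → 1
Cross-inversions: 4 + 3 + 1 + 1 + 1 + 1 = 11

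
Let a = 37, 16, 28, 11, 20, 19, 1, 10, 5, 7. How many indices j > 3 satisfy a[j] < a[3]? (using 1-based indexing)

7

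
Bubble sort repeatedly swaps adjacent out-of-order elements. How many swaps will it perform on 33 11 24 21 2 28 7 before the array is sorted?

The minimum number of adjacent swaps to sort an array equals its inversion count, since every such swap removes exactly one inversion.
Count inversions — for each element, later elements that are smaller:
33: 11, 24, 21, 2, 28, 7 → 6
11: 2, 7 → 2
24: 21, 2, 7 → 3
21: 2, 7 → 2
2: none → 0
28: 7 → 1
7: none → 0
Total inversions: 6 + 2 + 3 + 2 + 0 + 1 + 0 = 14

14 swaps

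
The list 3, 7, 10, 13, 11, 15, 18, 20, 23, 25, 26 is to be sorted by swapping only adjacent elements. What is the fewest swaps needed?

Each adjacent swap fixes exactly one inversion, so the minimum swap count equals the number of inversions.
Count inversions — for each element, later elements that are smaller:
3: none → 0
7: none → 0
10: none → 0
13: 11 → 1
11: none → 0
15: none → 0
18: none → 0
20: none → 0
23: none → 0
25: none → 0
26: none → 0
Total inversions: 0 + 0 + 0 + 1 + 0 + 0 + 0 + 0 + 0 + 0 + 0 = 1

1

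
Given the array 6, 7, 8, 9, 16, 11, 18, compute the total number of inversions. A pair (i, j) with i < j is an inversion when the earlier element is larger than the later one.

1 out-of-order pair

Inversion pairs (indices are 0-based):
(4,5): 16 > 11
That's 1 pair.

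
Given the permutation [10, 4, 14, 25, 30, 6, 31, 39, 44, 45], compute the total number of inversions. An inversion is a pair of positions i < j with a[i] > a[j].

5 out-of-order pairs

For each element, count later entries that are smaller:
10: 2
4: 0
14: 1
25: 1
30: 1
6: 0
31: 0
39: 0
44: 0
45: 0
Sum: 2 + 0 + 1 + 1 + 1 + 0 + 0 + 0 + 0 + 0 = 5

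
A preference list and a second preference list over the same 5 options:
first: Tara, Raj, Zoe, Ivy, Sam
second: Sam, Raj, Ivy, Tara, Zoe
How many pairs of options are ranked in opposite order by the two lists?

There are 7 pairs.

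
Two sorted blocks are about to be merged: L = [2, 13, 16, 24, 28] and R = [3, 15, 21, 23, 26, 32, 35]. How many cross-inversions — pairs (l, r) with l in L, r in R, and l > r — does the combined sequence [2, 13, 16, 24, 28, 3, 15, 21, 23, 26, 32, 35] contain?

12 split inversions

For each element r of the right run, count left-run elements greater than r:
r = 3: 13, 16, 24, 28 → 4
r = 15: 16, 24, 28 → 3
r = 21: 24, 28 → 2
r = 23: 24, 28 → 2
r = 26: 28 → 1
r = 32: none → 0
r = 35: none → 0
Cross-inversions: 4 + 3 + 2 + 2 + 1 + 0 + 0 = 12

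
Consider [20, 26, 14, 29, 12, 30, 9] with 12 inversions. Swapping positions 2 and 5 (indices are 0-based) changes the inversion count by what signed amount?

+3

Positions 2 and 5 hold 14 and 30; after swapping, the array is [20, 26, 30, 29, 12, 14, 9].
For each element, count later entries that are smaller:
20 → 12, 14, 9 → 3
26 → 12, 14, 9 → 3
30 → 29, 12, 14, 9 → 4
29 → 12, 14, 9 → 3
12 → 9 → 1
14 → 9 → 1
9 → none → 0
Sum: 3 + 3 + 4 + 3 + 1 + 1 + 0 = 15
Change: 15 − 12 = +3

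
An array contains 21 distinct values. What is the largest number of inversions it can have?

The maximum occurs when the array is in strictly decreasing order: every one of the C(21, 2) pairs is inverted.
C(21, 2) = 21·20/2 = 210

210 inversions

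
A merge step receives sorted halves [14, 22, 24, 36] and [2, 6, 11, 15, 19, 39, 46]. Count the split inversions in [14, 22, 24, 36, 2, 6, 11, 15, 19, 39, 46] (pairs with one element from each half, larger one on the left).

Split inversions: 18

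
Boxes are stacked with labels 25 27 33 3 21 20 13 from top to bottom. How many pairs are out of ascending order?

Sweep left to right; for each value list the smaller values that follow it:
25: 4
27: 4
33: 4
3: 0
21: 2
20: 1
13: 0
Sum: 4 + 4 + 4 + 0 + 2 + 1 + 0 = 15

Out-of-order pairs: 15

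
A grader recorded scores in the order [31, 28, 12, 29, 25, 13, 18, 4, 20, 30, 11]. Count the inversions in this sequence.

Element-by-element contributions:
31: 10
28: 7
12: 2
29: 6
25: 5
13: 2
18: 2
4: 0
20: 1
30: 1
11: 0
Sum: 10 + 7 + 2 + 6 + 5 + 2 + 2 + 0 + 1 + 1 + 0 = 36

36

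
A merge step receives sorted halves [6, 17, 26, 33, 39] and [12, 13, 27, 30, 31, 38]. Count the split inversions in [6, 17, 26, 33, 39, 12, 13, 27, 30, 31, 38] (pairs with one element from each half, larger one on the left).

Count, for every r in R, how many entries of L exceed r:
r = 12: 17, 26, 33, 39 → 4
r = 13: 17, 26, 33, 39 → 4
r = 27: 33, 39 → 2
r = 30: 33, 39 → 2
r = 31: 33, 39 → 2
r = 38: 39 → 1
Cross-inversions: 4 + 4 + 2 + 2 + 2 + 1 = 15

15 split inversions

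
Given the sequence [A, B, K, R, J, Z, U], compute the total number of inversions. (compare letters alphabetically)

Sweep left to right; for each value list the smaller values that follow it:
A → none → 0
B → none → 0
K → J → 1
R → J → 1
J → none → 0
Z → U → 1
U → none → 0
Sum: 0 + 0 + 1 + 1 + 0 + 1 + 0 = 3

Inversions: 3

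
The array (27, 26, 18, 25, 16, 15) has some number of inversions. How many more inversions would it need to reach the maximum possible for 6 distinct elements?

1

Maximum inversions for 6 distinct elements is C(6, 2) = 6·5/2 = 15.
Current inversions — for each element, count later smaller elements:
27: 5
26: 4
18: 2
25: 2
16: 1
15: 0
Current total: 5 + 4 + 2 + 2 + 1 + 0 = 14
Shortfall: 15 − 14 = 1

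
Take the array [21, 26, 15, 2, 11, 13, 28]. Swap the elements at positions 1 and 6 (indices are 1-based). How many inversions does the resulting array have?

8

Positions 1 and 6 hold 21 and 13; after swapping, the array is [13, 26, 15, 2, 11, 21, 28].
Count, for each position, how many later elements it exceeds:
13: 2
26: 4
15: 2
2: 0
11: 0
21: 0
28: 0
Sum: 2 + 4 + 2 + 0 + 0 + 0 + 0 = 8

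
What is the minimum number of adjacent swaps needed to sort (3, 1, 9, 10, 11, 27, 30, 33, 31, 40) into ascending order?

Minimum adjacent swaps = number of inversions (each swap of adjacent out-of-order elements removes one inversion and no swap can remove more).
Count inversions — for each element, later elements that are smaller:
3: 1 → 1
1: none → 0
9: none → 0
10: none → 0
11: none → 0
27: none → 0
30: none → 0
33: 31 → 1
31: none → 0
40: none → 0
Total inversions: 1 + 0 + 0 + 0 + 0 + 0 + 0 + 1 + 0 + 0 = 2

2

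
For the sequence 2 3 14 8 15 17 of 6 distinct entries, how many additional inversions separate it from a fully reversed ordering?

14

Maximum inversions for 6 distinct elements is C(6, 2) = 6·5/2 = 15.
Current inversions — for each element, count later smaller elements:
2: 0
3: 0
14: 1
8: 0
15: 0
17: 0
Current total: 0 + 0 + 1 + 0 + 0 + 0 = 1
Shortfall: 15 − 1 = 14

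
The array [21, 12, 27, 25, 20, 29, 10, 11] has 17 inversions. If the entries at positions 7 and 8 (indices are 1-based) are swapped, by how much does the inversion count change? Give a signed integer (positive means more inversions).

Positions 7 and 8 hold 10 and 11; after swapping, the array is [21, 12, 27, 25, 20, 29, 11, 10].
For each element, count later entries that are smaller:
21 → 12, 20, 11, 10 → 4
12 → 11, 10 → 2
27 → 25, 20, 11, 10 → 4
25 → 20, 11, 10 → 3
20 → 11, 10 → 2
29 → 11, 10 → 2
11 → 10 → 1
10 → none → 0
Sum: 4 + 2 + 4 + 3 + 2 + 2 + 1 + 0 = 18
Change: 18 − 17 = +1

+1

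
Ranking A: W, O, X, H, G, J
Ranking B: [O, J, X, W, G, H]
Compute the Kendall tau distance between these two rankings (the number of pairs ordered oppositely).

Assign each item its position (1..6) in the first ordering, then rewrite the second ordering as that position sequence:
positions: W→1, O→2, X→3, H→4, G→5, J→6
second ordering as positions: [2, 6, 3, 1, 5, 4]
Discordant pairs = inversions in this position sequence.
2: 1 → 1
6: 3, 1, 5, 4 → 4
3: 1 → 1
1: 0
5: 4 → 1
4: 0
Total: 1 + 4 + 1 + 0 + 1 + 0 = 7

There are 7 discordant pairs.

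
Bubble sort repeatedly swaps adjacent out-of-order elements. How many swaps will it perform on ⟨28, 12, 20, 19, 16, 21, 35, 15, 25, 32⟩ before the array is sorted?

Each adjacent swap fixes exactly one inversion, so the minimum swap count equals the number of inversions.
Count inversions — for each element, later elements that are smaller:
28: 12, 20, 19, 16, 21, 15, 25 → 7
12: none → 0
20: 19, 16, 15 → 3
19: 16, 15 → 2
16: 15 → 1
21: 15 → 1
35: 15, 25, 32 → 3
15: none → 0
25: none → 0
32: none → 0
Total inversions: 7 + 0 + 3 + 2 + 1 + 1 + 3 + 0 + 0 + 0 = 17

17 adjacent swaps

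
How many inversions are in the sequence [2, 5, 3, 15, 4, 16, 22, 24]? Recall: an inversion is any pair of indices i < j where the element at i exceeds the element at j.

3 inversions

Sweep left to right; for each value list the smaller values that follow it:
2 → none → 0
5 → 3, 4 → 2
3 → none → 0
15 → 4 → 1
4 → none → 0
16 → none → 0
22 → none → 0
24 → none → 0
Sum: 0 + 2 + 0 + 1 + 0 + 0 + 0 + 0 = 3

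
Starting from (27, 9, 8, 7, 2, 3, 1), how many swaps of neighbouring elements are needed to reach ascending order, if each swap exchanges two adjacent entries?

20 swaps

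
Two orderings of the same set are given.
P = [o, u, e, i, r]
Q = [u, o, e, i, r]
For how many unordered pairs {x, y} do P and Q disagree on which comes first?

1 disagreeing pair

Assign each item its position (1..5) in the first ordering, then rewrite the second ordering as that position sequence:
positions: o→1, u→2, e→3, i→4, r→5
second ordering as positions: [2, 1, 3, 4, 5]
Discordant pairs = inversions in this position sequence.
2: 1 → 1
1: 0
3: 0
4: 0
5: 0
Total: 1 + 0 + 0 + 0 + 0 = 1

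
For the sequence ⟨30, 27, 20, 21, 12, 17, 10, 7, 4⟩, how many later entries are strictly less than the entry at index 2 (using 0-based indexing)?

5 such elements

The element at index 2 is 20.
Elements after it: 21, 12, 17, 10, 7, 4
Those smaller than 20: 12, 17, 10, 7, 4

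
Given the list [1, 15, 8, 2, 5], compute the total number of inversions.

5 out-of-order pairs

Sweep left to right; for each value list the smaller values that follow it:
1: 0
15: 3
8: 2
2: 0
5: 0
Sum: 0 + 3 + 2 + 0 + 0 = 5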